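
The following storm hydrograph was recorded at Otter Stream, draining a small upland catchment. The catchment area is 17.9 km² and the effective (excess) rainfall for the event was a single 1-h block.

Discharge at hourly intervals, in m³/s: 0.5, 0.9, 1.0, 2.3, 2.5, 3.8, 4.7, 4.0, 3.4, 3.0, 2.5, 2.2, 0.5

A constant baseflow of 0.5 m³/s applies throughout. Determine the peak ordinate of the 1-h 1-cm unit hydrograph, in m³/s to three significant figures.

U_p ≈ 8.42 m³/s

Direct runoff: 0.0, 0.4, 0.5, 1.8, 2.0, 3.3, 4.2, 3.5, 2.9, 2.5, 2.0, 1.7, 0.0 m³/s; ΣQ_DR = 24.80 m³/s, peak = 4.2 m³/s.
Runoff depth d = ΣQ_DR·Δt / A = 24.80 × 3600 / (17.9 km²) = 4.988 mm.
The 1-cm UH is the DRH scaled by (10 mm)/d, so U_p = 4.2 × 10/4.988 = 8.42 m³/s.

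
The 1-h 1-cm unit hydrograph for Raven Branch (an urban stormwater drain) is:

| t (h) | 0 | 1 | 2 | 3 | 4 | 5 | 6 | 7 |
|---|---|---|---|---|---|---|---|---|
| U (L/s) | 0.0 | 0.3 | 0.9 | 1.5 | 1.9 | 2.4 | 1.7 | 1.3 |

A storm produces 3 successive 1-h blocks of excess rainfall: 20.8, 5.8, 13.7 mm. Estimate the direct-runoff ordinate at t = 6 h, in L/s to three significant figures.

Q ≈ 7.53 L/s

By discrete convolution, Q_j = Σ (P_i / 10 mm) · U_{j−i}.
At t = 6 h (j=6): Q = (20.8/10)·1.7 + (5.8/10)·2.4 + (13.7/10)·1.9 = 7.53 L/s.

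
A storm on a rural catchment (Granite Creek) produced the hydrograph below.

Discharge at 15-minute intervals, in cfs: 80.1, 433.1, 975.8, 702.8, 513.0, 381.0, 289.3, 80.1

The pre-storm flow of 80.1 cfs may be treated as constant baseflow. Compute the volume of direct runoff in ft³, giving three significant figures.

Direct-runoff ordinates (Q − Q_b): 0.0, 353.0, 895.7, 622.7, 432.9, 300.9, 209.2, 0.0 cfs.
ΣQ_DR = 2814 cfs.
With Δt = 0.25 h = 900 s, V = ΣQ_DR · Δt = 2814 × 900 = 2.53 × 10^6 ft³.

V ≈ 2.53 × 10^6 ft³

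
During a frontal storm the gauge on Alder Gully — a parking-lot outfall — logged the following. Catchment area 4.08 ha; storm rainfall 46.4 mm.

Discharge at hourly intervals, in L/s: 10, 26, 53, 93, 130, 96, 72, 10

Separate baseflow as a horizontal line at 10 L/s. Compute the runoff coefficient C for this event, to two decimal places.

ΣQ_DR = 410.0 L/s; V = ΣQ_DR·Δt = 1.476 × 10^6 L.
Runoff depth d = V / A = 36.18 mm.
C = d / P = 36.18 / 46.4 = 0.78.

C ≈ 0.78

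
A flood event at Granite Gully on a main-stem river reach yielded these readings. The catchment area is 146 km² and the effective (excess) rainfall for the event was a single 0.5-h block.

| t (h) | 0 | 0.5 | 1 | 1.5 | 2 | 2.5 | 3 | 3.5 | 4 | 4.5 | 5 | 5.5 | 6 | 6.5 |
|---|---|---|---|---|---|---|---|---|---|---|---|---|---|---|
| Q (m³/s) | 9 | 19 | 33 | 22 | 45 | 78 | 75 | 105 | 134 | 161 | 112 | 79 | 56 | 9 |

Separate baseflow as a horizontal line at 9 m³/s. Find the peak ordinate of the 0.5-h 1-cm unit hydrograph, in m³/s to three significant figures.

U_p ≈ 152 m³/s

Direct runoff: 0.0, 10.0, 24.0, 13.0, 36.0, 69.0, 66.0, 96.0, 125.0, 152.0, 103.0, 70.0, 47.0, 0.0 m³/s; ΣQ_DR = 811.0 m³/s, peak = 152.0 m³/s.
Runoff depth d = ΣQ_DR·Δt / A = 811.0 × 1800 / (146 km²) = 9.999 mm.
The 1-cm UH is the DRH scaled by (10 mm)/d, so U_p = 152.0 × 10/9.999 = 152 m³/s.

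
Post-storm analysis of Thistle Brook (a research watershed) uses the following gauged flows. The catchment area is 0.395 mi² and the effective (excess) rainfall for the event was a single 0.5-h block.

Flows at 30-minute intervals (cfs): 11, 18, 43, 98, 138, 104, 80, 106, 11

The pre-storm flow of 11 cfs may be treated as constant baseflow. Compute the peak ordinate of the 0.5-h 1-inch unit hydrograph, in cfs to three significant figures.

U_p ≈ 127 cfs

Direct runoff: 0.0, 7.0, 32.0, 87.0, 127.0, 93.0, 69.0, 95.0, 0.0 cfs; ΣQ_DR = 510.0 cfs, peak = 127.0 cfs.
Runoff depth d = ΣQ_DR·Δt / A = 510.0 × 1800 / (0.395 mi²) = 1.000 in.
The 1-inch UH is the DRH scaled by (1 in)/d, so U_p = 127.0 × 1/1.000 = 127 cfs.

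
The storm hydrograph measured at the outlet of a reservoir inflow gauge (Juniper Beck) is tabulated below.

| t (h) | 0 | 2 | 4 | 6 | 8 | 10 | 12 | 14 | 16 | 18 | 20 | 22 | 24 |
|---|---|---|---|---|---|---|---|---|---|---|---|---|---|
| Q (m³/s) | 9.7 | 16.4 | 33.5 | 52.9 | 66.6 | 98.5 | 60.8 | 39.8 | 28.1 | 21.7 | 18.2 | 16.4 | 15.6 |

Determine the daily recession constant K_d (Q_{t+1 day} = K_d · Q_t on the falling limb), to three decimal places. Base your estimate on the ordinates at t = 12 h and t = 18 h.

K_d ≈ 0.016

Between t = 12 h and t = 18 h the flow falls from 60.8 to 21.7 m³/s over 3×2 h = 6 h.
Per-interval ratio K = (21.7/60.8)^(1/3) = 0.7093; K_d = K^(24/2) = 0.016.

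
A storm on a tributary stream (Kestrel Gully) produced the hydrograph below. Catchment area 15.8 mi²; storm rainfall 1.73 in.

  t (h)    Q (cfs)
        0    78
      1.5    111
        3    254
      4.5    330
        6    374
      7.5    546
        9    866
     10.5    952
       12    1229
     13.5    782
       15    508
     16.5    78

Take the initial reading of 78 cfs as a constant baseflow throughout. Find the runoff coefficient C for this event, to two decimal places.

C ≈ 0.44

ΣQ_DR = 5172 cfs; V = ΣQ_DR·Δt = 2.793 × 10^7 ft³.
Runoff depth d = V / A = 0.7609 in.
C = d / P = 0.7609 / 1.73 = 0.44.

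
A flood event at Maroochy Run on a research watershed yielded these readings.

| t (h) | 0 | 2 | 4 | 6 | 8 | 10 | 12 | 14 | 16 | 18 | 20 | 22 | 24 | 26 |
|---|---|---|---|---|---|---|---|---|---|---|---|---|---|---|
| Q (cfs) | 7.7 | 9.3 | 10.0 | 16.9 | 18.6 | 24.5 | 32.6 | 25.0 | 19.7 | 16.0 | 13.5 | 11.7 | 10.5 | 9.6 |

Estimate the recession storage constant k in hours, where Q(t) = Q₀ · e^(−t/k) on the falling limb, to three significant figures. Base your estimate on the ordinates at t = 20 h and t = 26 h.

k ≈ 17.6 h

On the falling limb, Q drops from 13.5 to 9.6 cfs between t = 20 h and t = 26 h (Δt = 6 h).
k = −Δt / ln(Q₂/Q₁) = −6 / ln(9.6/13.5) = 17.6 h.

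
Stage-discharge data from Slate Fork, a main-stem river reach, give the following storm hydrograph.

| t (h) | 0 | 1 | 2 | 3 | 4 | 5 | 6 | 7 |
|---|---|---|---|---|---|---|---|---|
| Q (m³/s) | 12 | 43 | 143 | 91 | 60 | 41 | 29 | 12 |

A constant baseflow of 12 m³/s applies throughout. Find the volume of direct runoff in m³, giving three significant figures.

Direct-runoff ordinates (Q − Q_b): 0.0, 31.0, 131.0, 79.0, 48.0, 29.0, 17.0, 0.0 m³/s.
ΣQ_DR = 335.0 m³/s.
With Δt = 1 h = 3600 s, V = ΣQ_DR · Δt = 335.0 × 3600 = 1.21 × 10^6 m³.

V ≈ 1.21 × 10^6 m³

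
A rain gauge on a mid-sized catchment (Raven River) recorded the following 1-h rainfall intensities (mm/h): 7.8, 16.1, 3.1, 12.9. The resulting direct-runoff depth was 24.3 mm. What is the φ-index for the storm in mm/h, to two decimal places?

φ ≈ 4.17 mm/h

Only the 3 blocks with intensity above φ contribute runoff: 7.8, 16.1, 12.9 mm/h.
Σ(I−φ)·Δt = d  ⇒  (7.8+16.1+12.9 − 3φ)·1 = 24.3
φ = (36.80 − 24.3/1) / 3 = 4.17 mm/h.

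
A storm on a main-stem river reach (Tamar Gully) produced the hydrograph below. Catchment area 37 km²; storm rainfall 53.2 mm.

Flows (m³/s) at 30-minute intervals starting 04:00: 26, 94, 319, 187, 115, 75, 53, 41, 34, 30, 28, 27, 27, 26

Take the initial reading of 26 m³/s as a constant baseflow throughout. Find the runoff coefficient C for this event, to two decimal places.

C ≈ 0.66

ΣQ_DR = 718.0 m³/s; V = ΣQ_DR·Δt = 1.292 × 10^6 m³.
Runoff depth d = V / A = 34.93 mm.
C = d / P = 34.93 / 53.2 = 0.66.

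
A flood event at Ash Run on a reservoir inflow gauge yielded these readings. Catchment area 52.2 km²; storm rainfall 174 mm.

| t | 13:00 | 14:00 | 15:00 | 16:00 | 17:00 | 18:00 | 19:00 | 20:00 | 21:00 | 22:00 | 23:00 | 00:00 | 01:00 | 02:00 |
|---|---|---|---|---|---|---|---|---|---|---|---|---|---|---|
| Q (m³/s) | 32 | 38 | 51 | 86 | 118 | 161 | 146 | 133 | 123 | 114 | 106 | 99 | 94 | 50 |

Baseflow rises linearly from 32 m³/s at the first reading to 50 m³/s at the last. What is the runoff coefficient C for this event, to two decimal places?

ΣQ_DR = 777.0 m³/s; V = ΣQ_DR·Δt = 2.797 × 10^6 m³.
Runoff depth d = V / A = 53.59 mm.
C = d / P = 53.59 / 174 = 0.31.

C ≈ 0.31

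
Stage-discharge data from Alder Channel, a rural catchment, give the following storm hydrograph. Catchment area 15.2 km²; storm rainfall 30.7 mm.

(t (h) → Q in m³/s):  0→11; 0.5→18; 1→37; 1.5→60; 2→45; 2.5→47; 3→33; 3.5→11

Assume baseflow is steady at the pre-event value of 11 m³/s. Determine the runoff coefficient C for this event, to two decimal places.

ΣQ_DR = 174.0 m³/s; V = ΣQ_DR·Δt = 3.132 × 10^5 m³.
Runoff depth d = V / A = 20.61 mm.
C = d / P = 20.61 / 30.7 = 0.67.

C ≈ 0.67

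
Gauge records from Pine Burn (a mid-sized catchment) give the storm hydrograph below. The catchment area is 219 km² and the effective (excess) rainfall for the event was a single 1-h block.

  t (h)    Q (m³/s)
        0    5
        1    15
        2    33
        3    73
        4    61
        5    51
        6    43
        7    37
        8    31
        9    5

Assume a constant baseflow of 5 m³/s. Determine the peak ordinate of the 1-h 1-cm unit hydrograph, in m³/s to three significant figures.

Direct runoff: 0.0, 10.0, 28.0, 68.0, 56.0, 46.0, 38.0, 32.0, 26.0, 0.0 m³/s; ΣQ_DR = 304.0 m³/s, peak = 68.0 m³/s.
Runoff depth d = ΣQ_DR·Δt / A = 304.0 × 3600 / (219 km²) = 4.997 mm.
The 1-cm UH is the DRH scaled by (10 mm)/d, so U_p = 68.0 × 10/4.997 = 136 m³/s.

U_p ≈ 136 m³/s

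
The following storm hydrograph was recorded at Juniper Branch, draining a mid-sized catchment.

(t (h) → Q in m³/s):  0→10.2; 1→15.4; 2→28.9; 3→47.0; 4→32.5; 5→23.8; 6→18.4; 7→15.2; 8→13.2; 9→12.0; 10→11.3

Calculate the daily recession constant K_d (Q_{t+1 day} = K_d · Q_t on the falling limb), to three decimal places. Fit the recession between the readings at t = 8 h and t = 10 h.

Between t = 8 h and t = 10 h the flow falls from 13.2 to 11.3 m³/s over 2×1 h = 2 h.
Per-interval ratio K = (11.3/13.2)^(1/2) = 0.9252; K_d = K^(24/1) = 0.155.

K_d ≈ 0.155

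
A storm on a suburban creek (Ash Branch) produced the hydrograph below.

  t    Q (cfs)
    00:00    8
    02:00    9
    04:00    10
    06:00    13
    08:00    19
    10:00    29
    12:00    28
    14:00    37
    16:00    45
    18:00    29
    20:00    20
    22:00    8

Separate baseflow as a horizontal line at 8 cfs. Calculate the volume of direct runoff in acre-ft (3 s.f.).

Direct-runoff ordinates (Q − Q_b): 0.0, 1.0, 2.0, 5.0, 11.0, 21.0, 20.0, 29.0, 37.0, 21.0, 12.0, 0.0 cfs.
ΣQ_DR = 159.0 cfs.
With Δt = 2 h = 7200 s, V = ΣQ_DR · Δt = 159.0 × 7200 = 1.14 × 10^6 ft³ = 26.3 acre-ft.

V ≈ 26.3 acre-ft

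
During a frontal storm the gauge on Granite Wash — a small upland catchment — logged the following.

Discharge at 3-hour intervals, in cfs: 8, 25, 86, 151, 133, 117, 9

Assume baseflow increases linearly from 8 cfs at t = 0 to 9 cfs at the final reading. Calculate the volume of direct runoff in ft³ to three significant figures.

V ≈ 5.07 × 10^6 ft³

Direct-runoff ordinates (Q − Q_b): 0.00, 16.83, 77.67, 142.50, 124.33, 108.17, 0.00 cfs.
ΣQ_DR = 469.5 cfs.
With Δt = 3 h = 10800 s, V = ΣQ_DR · Δt = 469.5 × 10800 = 5.07 × 10^6 ft³.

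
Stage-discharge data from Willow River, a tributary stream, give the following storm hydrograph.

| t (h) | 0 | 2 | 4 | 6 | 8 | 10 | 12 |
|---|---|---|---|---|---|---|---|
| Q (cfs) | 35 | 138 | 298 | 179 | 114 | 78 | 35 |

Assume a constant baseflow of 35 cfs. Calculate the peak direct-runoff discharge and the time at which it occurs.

Q_p = 263.0 cfs at t = 4 h

Subtracting baseflow gives direct-runoff ordinates: 0.0, 103.0, 263.0, 144.0, 79.0, 43.0, 0.0 cfs.
The maximum is 263.0 cfs, occurring at the reading for t = 4 h.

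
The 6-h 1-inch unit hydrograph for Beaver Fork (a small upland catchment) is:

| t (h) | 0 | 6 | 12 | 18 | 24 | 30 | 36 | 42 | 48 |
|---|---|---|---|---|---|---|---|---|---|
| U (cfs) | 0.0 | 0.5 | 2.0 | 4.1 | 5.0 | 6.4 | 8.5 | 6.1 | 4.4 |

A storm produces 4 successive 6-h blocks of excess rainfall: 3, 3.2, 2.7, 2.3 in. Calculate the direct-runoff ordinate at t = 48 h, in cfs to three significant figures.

By discrete convolution, Q_j = Σ (P_i / 1 in) · U_{j−i}.
At t = 48 h (j=8): Q = (3/1)·4.4 + (3.2/1)·6.1 + (2.7/1)·8.5 + (2.3/1)·6.4 = 70.4 cfs.

Q ≈ 70.4 cfs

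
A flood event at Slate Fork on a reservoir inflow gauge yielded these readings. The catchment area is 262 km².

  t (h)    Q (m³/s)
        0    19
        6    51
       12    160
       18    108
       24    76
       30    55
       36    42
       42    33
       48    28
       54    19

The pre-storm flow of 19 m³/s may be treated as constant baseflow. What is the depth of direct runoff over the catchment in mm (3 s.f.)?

d ≈ 33.1 mm

Direct runoff: 0.0, 32.0, 141.0, 89.0, 57.0, 36.0, 23.0, 14.0, 9.0, 0.0 m³/s; ΣQ_DR = 401.0 m³/s.
V = ΣQ_DR · Δt = 401.0 × 21600 s = 8.662 × 10^6 m³.
Over A = 262 km², depth = V / A = 33.1 mm.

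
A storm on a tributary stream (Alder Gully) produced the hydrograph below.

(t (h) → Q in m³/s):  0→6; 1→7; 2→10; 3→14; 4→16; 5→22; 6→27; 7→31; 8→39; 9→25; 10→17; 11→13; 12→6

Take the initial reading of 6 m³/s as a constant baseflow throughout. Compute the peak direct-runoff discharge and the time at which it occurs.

Q_p = 33.0 m³/s at t = 8 h

Subtracting baseflow gives direct-runoff ordinates: 0.0, 1.0, 4.0, 8.0, 10.0, 16.0, 21.0, 25.0, 33.0, 19.0, 11.0, 7.0, 0.0 m³/s.
The maximum is 33.0 m³/s, occurring at the reading for t = 8 h.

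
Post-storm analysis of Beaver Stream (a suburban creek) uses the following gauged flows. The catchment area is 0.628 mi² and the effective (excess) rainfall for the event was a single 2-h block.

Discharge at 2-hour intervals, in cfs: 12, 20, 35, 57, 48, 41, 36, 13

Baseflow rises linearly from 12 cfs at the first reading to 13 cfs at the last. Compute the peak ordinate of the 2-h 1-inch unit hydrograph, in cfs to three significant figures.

Direct runoff: 0.00, 7.86, 22.71, 44.57, 35.43, 28.29, 23.14, 0.00 cfs; ΣQ_DR = 162.0 cfs, peak = 44.57 cfs.
Runoff depth d = ΣQ_DR·Δt / A = 162.0 × 7200 / (0.628 mi²) = 0.7995 in.
The 1-inch UH is the DRH scaled by (1 in)/d, so U_p = 44.57 × 1/0.7995 = 55.8 cfs.

U_p ≈ 55.8 cfs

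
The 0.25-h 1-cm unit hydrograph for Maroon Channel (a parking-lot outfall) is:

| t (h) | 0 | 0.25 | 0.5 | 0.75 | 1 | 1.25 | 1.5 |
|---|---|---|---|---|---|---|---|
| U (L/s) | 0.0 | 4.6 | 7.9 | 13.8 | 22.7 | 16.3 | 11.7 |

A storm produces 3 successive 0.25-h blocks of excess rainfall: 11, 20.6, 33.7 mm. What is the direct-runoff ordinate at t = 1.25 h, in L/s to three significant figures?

By discrete convolution, Q_j = Σ (P_i / 10 mm) · U_{j−i}.
At t = 1.25 h (j=5): Q = (11/10)·16.3 + (20.6/10)·22.7 + (33.7/10)·13.8 = 111 L/s.

Q ≈ 111 L/s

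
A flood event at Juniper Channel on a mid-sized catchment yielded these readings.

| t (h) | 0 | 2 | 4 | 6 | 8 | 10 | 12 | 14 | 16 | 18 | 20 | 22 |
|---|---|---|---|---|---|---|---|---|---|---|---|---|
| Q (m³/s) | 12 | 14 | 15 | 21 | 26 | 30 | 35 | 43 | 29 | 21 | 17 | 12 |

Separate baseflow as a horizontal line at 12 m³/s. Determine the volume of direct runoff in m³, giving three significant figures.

V ≈ 9.43 × 10^5 m³

Direct-runoff ordinates (Q − Q_b): 0.0, 2.0, 3.0, 9.0, 14.0, 18.0, 23.0, 31.0, 17.0, 9.0, 5.0, 0.0 m³/s.
ΣQ_DR = 131.0 m³/s.
With Δt = 2 h = 7200 s, V = ΣQ_DR · Δt = 131.0 × 7200 = 9.43 × 10^5 m³.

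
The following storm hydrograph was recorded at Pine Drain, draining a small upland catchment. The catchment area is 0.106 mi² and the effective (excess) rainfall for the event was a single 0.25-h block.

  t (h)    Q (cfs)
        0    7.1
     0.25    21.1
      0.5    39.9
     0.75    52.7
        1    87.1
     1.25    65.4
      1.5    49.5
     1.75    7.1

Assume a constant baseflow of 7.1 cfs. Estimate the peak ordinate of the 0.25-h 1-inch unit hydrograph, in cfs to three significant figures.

Direct runoff: 0.0, 14.0, 32.8, 45.6, 80.0, 58.3, 42.4, 0.0 cfs; ΣQ_DR = 273.1 cfs, peak = 80.0 cfs.
Runoff depth d = ΣQ_DR·Δt / A = 273.1 × 900 / (0.106 mi²) = 0.9981 in.
The 1-inch UH is the DRH scaled by (1 in)/d, so U_p = 80.0 × 1/0.9981 = 80.2 cfs.

U_p ≈ 80.2 cfs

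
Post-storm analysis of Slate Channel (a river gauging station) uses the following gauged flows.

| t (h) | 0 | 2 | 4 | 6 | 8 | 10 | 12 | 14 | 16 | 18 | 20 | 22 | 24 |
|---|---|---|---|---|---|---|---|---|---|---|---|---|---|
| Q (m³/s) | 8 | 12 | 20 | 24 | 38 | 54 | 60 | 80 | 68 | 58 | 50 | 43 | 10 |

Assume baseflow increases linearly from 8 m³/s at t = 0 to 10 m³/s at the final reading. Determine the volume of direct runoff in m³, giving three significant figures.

V ≈ 2.94 × 10^6 m³

Direct-runoff ordinates (Q − Q_b): 0.00, 3.83, 11.67, 15.50, 29.33, 45.17, 51.00, 70.83, 58.67, 48.50, 40.33, 33.17, 0.00 m³/s.
ΣQ_DR = 408.0 m³/s.
With Δt = 2 h = 7200 s, V = ΣQ_DR · Δt = 408.0 × 7200 = 2.94 × 10^6 m³.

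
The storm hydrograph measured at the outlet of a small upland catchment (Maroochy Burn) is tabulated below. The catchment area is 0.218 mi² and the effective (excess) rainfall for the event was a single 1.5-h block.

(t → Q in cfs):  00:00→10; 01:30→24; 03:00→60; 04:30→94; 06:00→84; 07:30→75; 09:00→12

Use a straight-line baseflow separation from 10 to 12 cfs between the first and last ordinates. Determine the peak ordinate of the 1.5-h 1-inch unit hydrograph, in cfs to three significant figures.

U_p ≈ 27.6 cfs

Direct runoff: 0.00, 13.67, 49.33, 83.00, 72.67, 63.33, 0.00 cfs; ΣQ_DR = 282.0 cfs, peak = 83.00 cfs.
Runoff depth d = ΣQ_DR·Δt / A = 282.0 × 5400 / (0.218 mi²) = 3.007 in.
The 1-inch UH is the DRH scaled by (1 in)/d, so U_p = 83.00 × 1/3.007 = 27.6 cfs.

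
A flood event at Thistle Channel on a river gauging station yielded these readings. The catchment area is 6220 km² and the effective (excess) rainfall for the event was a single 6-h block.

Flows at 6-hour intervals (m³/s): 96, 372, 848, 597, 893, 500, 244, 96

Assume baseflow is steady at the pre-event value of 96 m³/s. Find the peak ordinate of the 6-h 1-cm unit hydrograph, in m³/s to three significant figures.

U_p ≈ 797 m³/s

Direct runoff: 0.0, 276.0, 752.0, 501.0, 797.0, 404.0, 148.0, 0.0 m³/s; ΣQ_DR = 2878 m³/s, peak = 797.0 m³/s.
Runoff depth d = ΣQ_DR·Δt / A = 2878 × 21600 / (6220 km²) = 9.994 mm.
The 1-cm UH is the DRH scaled by (10 mm)/d, so U_p = 797.0 × 10/9.994 = 797 m³/s.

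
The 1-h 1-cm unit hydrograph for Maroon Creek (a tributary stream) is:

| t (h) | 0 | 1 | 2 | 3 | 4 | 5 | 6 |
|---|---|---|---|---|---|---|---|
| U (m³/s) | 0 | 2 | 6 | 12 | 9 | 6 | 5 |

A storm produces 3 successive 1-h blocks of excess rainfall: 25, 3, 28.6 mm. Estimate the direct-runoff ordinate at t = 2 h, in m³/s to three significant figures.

Q ≈ 15.6 m³/s

By discrete convolution, Q_j = Σ (P_i / 10 mm) · U_{j−i}.
At t = 2 h (j=2): Q = (25/10)·6 + (3/10)·2 + (28.6/10)·0 = 15.6 m³/s.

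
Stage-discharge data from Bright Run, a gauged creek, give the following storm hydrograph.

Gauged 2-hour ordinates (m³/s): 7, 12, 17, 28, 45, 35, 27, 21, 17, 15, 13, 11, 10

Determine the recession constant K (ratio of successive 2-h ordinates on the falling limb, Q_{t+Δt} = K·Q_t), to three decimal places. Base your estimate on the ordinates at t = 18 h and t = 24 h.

Using the recession-limb readings at t = 18 h and t = 24 h: Q falls from 15 to 10 m³/s over 3 intervals.
K = (Q₂/Q₁)^(1/3) = (10/15)^(1/3) = 0.874.

K ≈ 0.874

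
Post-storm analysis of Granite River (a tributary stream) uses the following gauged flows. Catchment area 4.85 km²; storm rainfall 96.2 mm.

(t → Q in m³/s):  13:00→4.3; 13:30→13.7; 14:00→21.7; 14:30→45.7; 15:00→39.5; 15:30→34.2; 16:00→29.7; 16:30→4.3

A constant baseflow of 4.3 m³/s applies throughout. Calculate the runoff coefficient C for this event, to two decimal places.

C ≈ 0.61

ΣQ_DR = 158.7 m³/s; V = ΣQ_DR·Δt = 2.857 × 10^5 m³.
Runoff depth d = V / A = 58.90 mm.
C = d / P = 58.90 / 96.2 = 0.61.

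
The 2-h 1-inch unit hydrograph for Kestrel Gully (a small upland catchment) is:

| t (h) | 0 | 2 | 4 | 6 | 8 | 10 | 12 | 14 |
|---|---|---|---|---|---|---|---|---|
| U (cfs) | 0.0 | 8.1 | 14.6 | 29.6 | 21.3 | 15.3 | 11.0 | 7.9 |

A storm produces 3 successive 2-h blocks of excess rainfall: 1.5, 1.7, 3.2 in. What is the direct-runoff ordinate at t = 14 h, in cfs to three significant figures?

Q ≈ 79.5 cfs

By discrete convolution, Q_j = Σ (P_i / 1 in) · U_{j−i}.
At t = 14 h (j=7): Q = (1.5/1)·7.9 + (1.7/1)·11.0 + (3.2/1)·15.3 = 79.5 cfs.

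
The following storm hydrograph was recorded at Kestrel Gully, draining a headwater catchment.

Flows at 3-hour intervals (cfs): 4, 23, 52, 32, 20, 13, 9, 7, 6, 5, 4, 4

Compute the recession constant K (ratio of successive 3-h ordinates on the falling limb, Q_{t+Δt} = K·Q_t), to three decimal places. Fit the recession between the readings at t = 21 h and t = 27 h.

K ≈ 0.845

Using the recession-limb readings at t = 21 h and t = 27 h: Q falls from 7 to 5 cfs over 2 intervals.
K = (Q₂/Q₁)^(1/2) = (5/7)^(1/2) = 0.845.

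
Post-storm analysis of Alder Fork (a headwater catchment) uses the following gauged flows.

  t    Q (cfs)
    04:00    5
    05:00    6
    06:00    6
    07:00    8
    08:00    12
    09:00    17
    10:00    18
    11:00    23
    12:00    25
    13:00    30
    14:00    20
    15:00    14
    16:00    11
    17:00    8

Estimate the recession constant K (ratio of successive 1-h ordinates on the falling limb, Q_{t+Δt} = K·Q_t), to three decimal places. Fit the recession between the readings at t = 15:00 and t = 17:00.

K ≈ 0.756

Using the recession-limb readings at t = 15:00 and t = 17:00: Q falls from 14 to 8 cfs over 2 intervals.
K = (Q₂/Q₁)^(1/2) = (8/14)^(1/2) = 0.756.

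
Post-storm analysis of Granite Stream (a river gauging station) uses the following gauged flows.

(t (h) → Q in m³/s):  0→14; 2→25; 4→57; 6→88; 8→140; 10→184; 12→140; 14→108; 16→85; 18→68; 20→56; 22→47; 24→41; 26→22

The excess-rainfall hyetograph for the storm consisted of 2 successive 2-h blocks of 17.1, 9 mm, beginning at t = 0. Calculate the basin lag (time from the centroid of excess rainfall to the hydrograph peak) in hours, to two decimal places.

t_L ≈ 8.31 h

Centroid of excess rainfall: t_c = Σ P_i·t̄_i / ΣP_i = 1.6897 h (block centres at 1, 3 h).
Hydrograph peak occurs at t = 10 h, so basin lag t_L = 10 − 1.6897 = 8.31 h.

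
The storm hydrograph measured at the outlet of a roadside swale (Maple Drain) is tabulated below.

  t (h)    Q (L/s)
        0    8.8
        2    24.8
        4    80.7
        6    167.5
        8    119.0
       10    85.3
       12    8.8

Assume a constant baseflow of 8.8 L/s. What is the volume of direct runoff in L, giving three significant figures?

V ≈ 3.12 × 10^6 L

Direct-runoff ordinates (Q − Q_b): 0.0, 16.0, 71.9, 158.7, 110.2, 76.5, 0.0 L/s.
ΣQ_DR = 433.3 L/s.
With Δt = 2 h = 7200 s, V = ΣQ_DR · Δt = 433.3 × 7200 = 3.12 × 10^6 L.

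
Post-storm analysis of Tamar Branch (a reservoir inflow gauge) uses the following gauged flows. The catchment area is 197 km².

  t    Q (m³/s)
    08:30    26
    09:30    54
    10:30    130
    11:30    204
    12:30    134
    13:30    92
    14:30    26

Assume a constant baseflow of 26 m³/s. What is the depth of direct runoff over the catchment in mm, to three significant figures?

Direct runoff: 0.0, 28.0, 104.0, 178.0, 108.0, 66.0, 0.0 m³/s; ΣQ_DR = 484.0 m³/s.
V = ΣQ_DR · Δt = 484.0 × 3600 s = 1.742 × 10^6 m³.
Over A = 197 km², depth = V / A = 8.84 mm.

d ≈ 8.84 mm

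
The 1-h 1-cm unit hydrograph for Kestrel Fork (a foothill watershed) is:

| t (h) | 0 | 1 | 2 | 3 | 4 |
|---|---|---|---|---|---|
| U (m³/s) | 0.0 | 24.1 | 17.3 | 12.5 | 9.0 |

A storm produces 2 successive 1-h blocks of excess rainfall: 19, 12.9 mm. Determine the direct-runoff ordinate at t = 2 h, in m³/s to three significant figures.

By discrete convolution, Q_j = Σ (P_i / 10 mm) · U_{j−i}.
At t = 2 h (j=2): Q = (19/10)·17.3 + (12.9/10)·24.1 = 64.0 m³/s.

Q ≈ 64.0 m³/s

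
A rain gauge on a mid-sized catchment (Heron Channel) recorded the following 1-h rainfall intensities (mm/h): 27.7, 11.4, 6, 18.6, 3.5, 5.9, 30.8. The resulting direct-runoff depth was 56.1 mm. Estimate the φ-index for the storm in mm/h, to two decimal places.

φ ≈ 8.10 mm/h

Only the 4 blocks with intensity above φ contribute runoff: 27.7, 11.4, 18.6, 30.8 mm/h.
Σ(I−φ)·Δt = d  ⇒  (27.7+11.4+18.6+30.8 − 4φ)·1 = 56.1
φ = (88.50 − 56.1/1) / 4 = 8.10 mm/h.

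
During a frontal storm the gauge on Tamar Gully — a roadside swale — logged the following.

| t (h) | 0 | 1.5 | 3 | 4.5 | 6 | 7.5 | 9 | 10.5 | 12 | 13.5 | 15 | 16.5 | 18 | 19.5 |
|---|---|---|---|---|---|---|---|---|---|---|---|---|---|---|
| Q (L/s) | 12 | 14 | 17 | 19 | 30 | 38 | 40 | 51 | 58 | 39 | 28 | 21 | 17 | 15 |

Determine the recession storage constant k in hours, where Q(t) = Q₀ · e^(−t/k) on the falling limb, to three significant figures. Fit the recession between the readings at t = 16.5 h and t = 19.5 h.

k ≈ 8.92 h

On the falling limb, Q drops from 21 to 15 L/s between t = 16.5 h and t = 19.5 h (Δt = 3 h).
k = −Δt / ln(Q₂/Q₁) = −3 / ln(15/21) = 8.92 h.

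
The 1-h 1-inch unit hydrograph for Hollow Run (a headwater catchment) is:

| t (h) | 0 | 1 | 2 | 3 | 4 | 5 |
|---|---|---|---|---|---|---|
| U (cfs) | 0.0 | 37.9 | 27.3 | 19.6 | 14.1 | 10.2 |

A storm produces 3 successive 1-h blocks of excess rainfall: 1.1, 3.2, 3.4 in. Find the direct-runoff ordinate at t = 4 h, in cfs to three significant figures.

By discrete convolution, Q_j = Σ (P_i / 1 in) · U_{j−i}.
At t = 4 h (j=4): Q = (1.1/1)·14.1 + (3.2/1)·19.6 + (3.4/1)·27.3 = 171 cfs.

Q ≈ 171 cfs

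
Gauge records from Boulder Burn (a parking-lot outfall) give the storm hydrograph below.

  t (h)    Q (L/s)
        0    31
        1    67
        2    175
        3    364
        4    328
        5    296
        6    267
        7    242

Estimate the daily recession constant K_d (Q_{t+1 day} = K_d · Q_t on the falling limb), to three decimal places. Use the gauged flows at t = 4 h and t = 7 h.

Between t = 4 h and t = 7 h the flow falls from 328 to 242 L/s over 3×1 h = 3 h.
Per-interval ratio K = (242/328)^(1/3) = 0.9036; K_d = K^(24/1) = 0.088.

K_d ≈ 0.088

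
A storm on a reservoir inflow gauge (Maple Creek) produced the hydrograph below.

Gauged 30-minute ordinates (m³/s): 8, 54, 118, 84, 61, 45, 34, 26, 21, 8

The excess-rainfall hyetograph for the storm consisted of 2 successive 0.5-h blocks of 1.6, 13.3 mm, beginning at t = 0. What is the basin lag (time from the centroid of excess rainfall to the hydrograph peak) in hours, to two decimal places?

Centroid of excess rainfall: t_c = Σ P_i·t̄_i / ΣP_i = 0.6963 h (block centres at 0.25, 0.75 h).
Hydrograph peak occurs at t = 1 h, so basin lag t_L = 1 − 0.6963 = 0.30 h.

t_L ≈ 0.30 h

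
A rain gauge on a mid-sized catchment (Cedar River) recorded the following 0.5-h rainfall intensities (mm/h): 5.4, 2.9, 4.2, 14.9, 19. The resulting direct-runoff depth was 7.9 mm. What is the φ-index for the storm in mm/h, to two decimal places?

φ ≈ 9.05 mm/h

Only the 2 blocks with intensity above φ contribute runoff: 14.9, 19 mm/h.
Σ(I−φ)·Δt = d  ⇒  (14.9+19 − 2φ)·0.5 = 7.9
φ = (33.90 − 7.9/0.5) / 2 = 9.05 mm/h.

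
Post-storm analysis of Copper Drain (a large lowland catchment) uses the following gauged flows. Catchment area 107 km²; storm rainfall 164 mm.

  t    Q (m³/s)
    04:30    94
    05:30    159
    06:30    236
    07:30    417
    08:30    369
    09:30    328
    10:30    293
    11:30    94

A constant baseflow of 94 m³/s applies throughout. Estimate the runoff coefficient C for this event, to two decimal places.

C ≈ 0.25

ΣQ_DR = 1238 m³/s; V = ΣQ_DR·Δt = 4.457 × 10^6 m³.
Runoff depth d = V / A = 41.65 mm.
C = d / P = 41.65 / 164 = 0.25.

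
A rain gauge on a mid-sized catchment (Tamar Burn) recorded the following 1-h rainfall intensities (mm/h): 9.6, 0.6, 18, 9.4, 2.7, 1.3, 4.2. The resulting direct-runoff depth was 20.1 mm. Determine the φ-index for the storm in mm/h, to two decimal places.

φ ≈ 5.63 mm/h

Only the 3 blocks with intensity above φ contribute runoff: 9.6, 18, 9.4 mm/h.
Σ(I−φ)·Δt = d  ⇒  (9.6+18+9.4 − 3φ)·1 = 20.1
φ = (37.00 − 20.1/1) / 3 = 5.63 mm/h.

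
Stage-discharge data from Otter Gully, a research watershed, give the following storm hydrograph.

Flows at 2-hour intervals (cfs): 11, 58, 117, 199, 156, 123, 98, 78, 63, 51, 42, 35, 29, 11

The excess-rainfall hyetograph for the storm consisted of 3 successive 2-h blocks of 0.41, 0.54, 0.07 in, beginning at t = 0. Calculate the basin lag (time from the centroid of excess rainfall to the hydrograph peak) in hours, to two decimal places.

t_L ≈ 3.67 h

Centroid of excess rainfall: t_c = Σ P_i·t̄_i / ΣP_i = 2.3333 h (block centres at 1, 3, 5 h).
Hydrograph peak occurs at t = 6 h, so basin lag t_L = 6 − 2.3333 = 3.67 h.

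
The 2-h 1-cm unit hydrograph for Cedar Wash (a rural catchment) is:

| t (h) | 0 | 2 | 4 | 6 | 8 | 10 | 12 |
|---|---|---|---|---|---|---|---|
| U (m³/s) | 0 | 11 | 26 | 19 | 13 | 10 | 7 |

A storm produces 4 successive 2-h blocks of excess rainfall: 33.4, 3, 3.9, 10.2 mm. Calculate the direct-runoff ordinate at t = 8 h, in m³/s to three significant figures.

By discrete convolution, Q_j = Σ (P_i / 10 mm) · U_{j−i}.
At t = 8 h (j=4): Q = (33.4/10)·13 + (3/10)·19 + (3.9/10)·26 + (10.2/10)·11 = 70.5 m³/s.

Q ≈ 70.5 m³/s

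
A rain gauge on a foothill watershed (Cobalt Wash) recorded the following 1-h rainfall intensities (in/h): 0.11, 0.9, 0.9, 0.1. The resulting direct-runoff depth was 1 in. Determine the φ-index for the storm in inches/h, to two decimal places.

Only the 2 blocks with intensity above φ contribute runoff: 0.9, 0.9 in/h.
Σ(I−φ)·Δt = d  ⇒  (0.9+0.9 − 2φ)·1 = 1
φ = (1.800 − 1/1) / 2 = 0.40 in/h.

φ ≈ 0.40 in/h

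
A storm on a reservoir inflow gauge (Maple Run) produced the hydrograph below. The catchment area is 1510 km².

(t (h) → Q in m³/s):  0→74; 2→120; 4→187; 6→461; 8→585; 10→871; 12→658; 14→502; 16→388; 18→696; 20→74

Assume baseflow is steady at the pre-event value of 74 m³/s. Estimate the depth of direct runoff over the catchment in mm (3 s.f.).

Direct runoff: 0.0, 46.0, 113.0, 387.0, 511.0, 797.0, 584.0, 428.0, 314.0, 622.0, 0.0 m³/s; ΣQ_DR = 3802 m³/s.
V = ΣQ_DR · Δt = 3802 × 7200 s = 2.737 × 10^7 m³.
Over A = 1510 km², depth = V / A = 18.1 mm.

d ≈ 18.1 mm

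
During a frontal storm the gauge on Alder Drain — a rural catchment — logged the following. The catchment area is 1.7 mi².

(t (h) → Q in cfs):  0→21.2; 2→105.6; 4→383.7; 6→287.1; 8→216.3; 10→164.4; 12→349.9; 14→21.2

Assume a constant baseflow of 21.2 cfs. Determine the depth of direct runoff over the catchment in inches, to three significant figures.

d ≈ 2.52 in

Direct runoff: 0.0, 84.4, 362.5, 265.9, 195.1, 143.2, 328.7, 0.0 cfs; ΣQ_DR = 1380 cfs.
V = ΣQ_DR · Δt = 1380 × 7200 s = 9.935 × 10^6 ft³.
Over A = 1.7 mi², depth = V / A = 2.52 in.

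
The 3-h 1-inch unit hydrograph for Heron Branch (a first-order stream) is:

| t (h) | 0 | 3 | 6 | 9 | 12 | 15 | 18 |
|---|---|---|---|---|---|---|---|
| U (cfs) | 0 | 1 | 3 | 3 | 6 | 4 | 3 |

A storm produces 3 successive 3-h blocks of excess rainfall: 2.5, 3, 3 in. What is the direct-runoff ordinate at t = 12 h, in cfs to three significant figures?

Q ≈ 33.0 cfs

By discrete convolution, Q_j = Σ (P_i / 1 in) · U_{j−i}.
At t = 12 h (j=4): Q = (2.5/1)·6 + (3/1)·3 + (3/1)·3 = 33.0 cfs.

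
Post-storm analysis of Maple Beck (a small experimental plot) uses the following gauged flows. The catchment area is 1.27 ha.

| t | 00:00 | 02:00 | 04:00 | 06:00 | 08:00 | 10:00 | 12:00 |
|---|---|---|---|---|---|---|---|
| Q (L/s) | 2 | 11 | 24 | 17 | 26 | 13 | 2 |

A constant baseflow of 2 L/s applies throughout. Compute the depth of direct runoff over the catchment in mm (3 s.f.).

Direct runoff: 0.0, 9.0, 22.0, 15.0, 24.0, 11.0, 0.0 L/s; ΣQ_DR = 81.00 L/s.
V = ΣQ_DR · Δt = 81.00 × 7200 s = 5.832 × 10^5 L.
Over A = 1.27 ha, depth = V / A = 45.9 mm.

d ≈ 45.9 mm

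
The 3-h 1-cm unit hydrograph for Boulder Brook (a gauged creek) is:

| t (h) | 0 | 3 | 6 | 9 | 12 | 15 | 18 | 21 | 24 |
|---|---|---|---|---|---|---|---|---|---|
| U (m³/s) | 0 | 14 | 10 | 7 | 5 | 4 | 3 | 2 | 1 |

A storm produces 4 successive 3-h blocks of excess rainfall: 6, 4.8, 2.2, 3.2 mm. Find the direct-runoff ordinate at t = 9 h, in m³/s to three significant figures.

By discrete convolution, Q_j = Σ (P_i / 10 mm) · U_{j−i}.
At t = 9 h (j=3): Q = (6/10)·7 + (4.8/10)·10 + (2.2/10)·14 + (3.2/10)·0 = 12.1 m³/s.

Q ≈ 12.1 m³/s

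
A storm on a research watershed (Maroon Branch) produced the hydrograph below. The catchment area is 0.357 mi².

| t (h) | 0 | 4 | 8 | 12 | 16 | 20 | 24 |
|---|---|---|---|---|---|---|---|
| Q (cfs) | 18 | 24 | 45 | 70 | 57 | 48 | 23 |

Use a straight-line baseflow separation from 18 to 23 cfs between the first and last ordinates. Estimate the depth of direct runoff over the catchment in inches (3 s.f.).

d ≈ 2.46 in

Direct runoff: 0.00, 5.17, 25.33, 49.50, 35.67, 25.83, 0.00 cfs; ΣQ_DR = 141.5 cfs.
V = ΣQ_DR · Δt = 141.5 × 14400 s = 2.038 × 10^6 ft³.
Over A = 0.357 mi², depth = V / A = 2.46 in.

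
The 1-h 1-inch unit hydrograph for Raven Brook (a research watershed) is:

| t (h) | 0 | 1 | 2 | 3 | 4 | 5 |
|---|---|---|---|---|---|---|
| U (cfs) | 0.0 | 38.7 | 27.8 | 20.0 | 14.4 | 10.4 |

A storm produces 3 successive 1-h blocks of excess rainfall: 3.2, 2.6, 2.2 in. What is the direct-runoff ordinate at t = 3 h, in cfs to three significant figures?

Q ≈ 221 cfs

By discrete convolution, Q_j = Σ (P_i / 1 in) · U_{j−i}.
At t = 3 h (j=3): Q = (3.2/1)·20.0 + (2.6/1)·27.8 + (2.2/1)·38.7 = 221 cfs.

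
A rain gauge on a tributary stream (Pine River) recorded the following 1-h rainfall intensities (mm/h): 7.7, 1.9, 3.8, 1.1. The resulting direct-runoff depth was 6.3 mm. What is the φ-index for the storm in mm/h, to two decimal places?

φ ≈ 2.60 mm/h

Only the 2 blocks with intensity above φ contribute runoff: 7.7, 3.8 mm/h.
Σ(I−φ)·Δt = d  ⇒  (7.7+3.8 − 2φ)·1 = 6.3
φ = (11.50 − 6.3/1) / 2 = 2.60 mm/h.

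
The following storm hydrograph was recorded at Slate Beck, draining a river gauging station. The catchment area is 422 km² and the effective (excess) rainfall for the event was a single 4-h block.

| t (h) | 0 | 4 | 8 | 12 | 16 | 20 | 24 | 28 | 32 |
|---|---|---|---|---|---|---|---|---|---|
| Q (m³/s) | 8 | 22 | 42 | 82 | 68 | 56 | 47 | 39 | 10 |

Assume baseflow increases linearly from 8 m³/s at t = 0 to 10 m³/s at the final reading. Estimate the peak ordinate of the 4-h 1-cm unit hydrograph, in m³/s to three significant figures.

U_p ≈ 73.3 m³/s

Direct runoff: 0.00, 13.75, 33.50, 73.25, 59.00, 46.75, 37.50, 29.25, 0.00 m³/s; ΣQ_DR = 293.0 m³/s, peak = 73.25 m³/s.
Runoff depth d = ΣQ_DR·Δt / A = 293.0 × 14400 / (422 km²) = 9.998 mm.
The 1-cm UH is the DRH scaled by (10 mm)/d, so U_p = 73.25 × 10/9.998 = 73.3 m³/s.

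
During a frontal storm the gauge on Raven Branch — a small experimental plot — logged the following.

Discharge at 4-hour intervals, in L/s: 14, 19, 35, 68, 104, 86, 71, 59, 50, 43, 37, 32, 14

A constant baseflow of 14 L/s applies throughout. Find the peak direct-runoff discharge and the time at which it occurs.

Subtracting baseflow gives direct-runoff ordinates: 0.0, 5.0, 21.0, 54.0, 90.0, 72.0, 57.0, 45.0, 36.0, 29.0, 23.0, 18.0, 0.0 L/s.
The maximum is 90.0 L/s, occurring at the reading for t = 16 h.

Q_p = 90.0 L/s at t = 16 h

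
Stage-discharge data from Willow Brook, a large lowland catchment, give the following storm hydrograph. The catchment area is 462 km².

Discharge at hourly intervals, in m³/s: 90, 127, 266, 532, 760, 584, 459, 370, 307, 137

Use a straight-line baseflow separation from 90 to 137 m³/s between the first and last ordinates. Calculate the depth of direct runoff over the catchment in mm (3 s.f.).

Direct runoff: 0.00, 31.78, 165.56, 426.33, 649.11, 467.89, 337.67, 243.44, 175.22, 0.00 m³/s; ΣQ_DR = 2497 m³/s.
V = ΣQ_DR · Δt = 2497 × 3600 s = 8.989 × 10^6 m³.
Over A = 462 km², depth = V / A = 19.5 mm.

d ≈ 19.5 mm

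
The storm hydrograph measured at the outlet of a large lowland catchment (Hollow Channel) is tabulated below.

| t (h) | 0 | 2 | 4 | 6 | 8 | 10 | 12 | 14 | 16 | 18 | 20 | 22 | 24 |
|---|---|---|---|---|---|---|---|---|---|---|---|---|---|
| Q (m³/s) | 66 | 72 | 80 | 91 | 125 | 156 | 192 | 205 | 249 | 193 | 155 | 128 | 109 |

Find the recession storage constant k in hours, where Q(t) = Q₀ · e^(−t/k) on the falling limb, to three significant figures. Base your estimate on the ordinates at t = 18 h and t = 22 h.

k ≈ 9.74 h

On the falling limb, Q drops from 193 to 128 m³/s between t = 18 h and t = 22 h (Δt = 4 h).
k = −Δt / ln(Q₂/Q₁) = −4 / ln(128/193) = 9.74 h.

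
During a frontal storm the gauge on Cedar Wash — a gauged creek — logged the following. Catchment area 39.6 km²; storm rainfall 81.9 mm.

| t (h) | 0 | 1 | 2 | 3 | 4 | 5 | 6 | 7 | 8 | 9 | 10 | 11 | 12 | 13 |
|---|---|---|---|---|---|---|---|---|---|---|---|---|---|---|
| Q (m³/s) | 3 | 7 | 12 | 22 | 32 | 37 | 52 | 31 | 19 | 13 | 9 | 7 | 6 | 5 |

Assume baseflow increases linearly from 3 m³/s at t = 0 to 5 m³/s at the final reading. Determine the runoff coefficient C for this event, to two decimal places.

ΣQ_DR = 199.0 m³/s; V = ΣQ_DR·Δt = 7.164 × 10^5 m³.
Runoff depth d = V / A = 18.09 mm.
C = d / P = 18.09 / 81.9 = 0.22.

C ≈ 0.22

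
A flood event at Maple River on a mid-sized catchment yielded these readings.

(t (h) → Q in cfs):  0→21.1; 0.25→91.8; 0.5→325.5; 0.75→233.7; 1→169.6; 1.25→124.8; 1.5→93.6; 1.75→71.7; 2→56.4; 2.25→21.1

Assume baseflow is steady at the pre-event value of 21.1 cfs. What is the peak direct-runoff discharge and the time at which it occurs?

Q_p = 304.4 cfs at t = 0.5 h

Subtracting baseflow gives direct-runoff ordinates: 0.0, 70.7, 304.4, 212.6, 148.5, 103.7, 72.5, 50.6, 35.3, 0.0 cfs.
The maximum is 304.4 cfs, occurring at the reading for t = 0.5 h.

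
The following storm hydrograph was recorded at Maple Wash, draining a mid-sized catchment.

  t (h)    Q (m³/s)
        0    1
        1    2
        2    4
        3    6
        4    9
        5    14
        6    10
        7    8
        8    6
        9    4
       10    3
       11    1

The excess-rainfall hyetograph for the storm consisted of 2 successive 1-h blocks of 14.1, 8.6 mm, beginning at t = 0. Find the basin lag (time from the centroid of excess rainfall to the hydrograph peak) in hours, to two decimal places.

t_L ≈ 4.12 h

Centroid of excess rainfall: t_c = Σ P_i·t̄_i / ΣP_i = 0.8789 h (block centres at 0.5, 1.5 h).
Hydrograph peak occurs at t = 5 h, so basin lag t_L = 5 − 0.8789 = 4.12 h.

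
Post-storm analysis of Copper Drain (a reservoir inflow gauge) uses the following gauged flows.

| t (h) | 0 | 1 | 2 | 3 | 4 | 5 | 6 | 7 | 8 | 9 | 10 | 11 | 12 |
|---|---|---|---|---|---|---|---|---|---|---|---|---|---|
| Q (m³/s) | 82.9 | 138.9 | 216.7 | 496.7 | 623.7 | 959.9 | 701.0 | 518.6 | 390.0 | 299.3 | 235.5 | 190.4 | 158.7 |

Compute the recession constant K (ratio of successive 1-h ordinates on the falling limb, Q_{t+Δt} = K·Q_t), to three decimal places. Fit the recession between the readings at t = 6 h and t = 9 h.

Using the recession-limb readings at t = 6 h and t = 9 h: Q falls from 701.0 to 299.3 m³/s over 3 intervals.
K = (Q₂/Q₁)^(1/3) = (299.3/701.0)^(1/3) = 0.753.

K ≈ 0.753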